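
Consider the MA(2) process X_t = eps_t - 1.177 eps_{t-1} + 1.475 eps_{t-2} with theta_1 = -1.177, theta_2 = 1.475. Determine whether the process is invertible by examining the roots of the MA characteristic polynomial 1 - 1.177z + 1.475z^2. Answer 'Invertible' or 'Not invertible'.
\text{Not invertible}

The MA(q) characteristic polynomial is P(z) = 1 - 1.177z + 1.475z^2.
Invertibility requires all roots to lie outside the unit circle, i.e. |z| > 1 for every root.
Set 1 + (-1.177) z + (1.475) z^2 = 0, i.e. a z^2 + b z + c = 0 with a = 1.475, b = -1.177, c = 1.
Discriminant D = b^2 - 4ac = (-1.177)^2 - 4*(1.475)*1 = 1.385329 - (5.9) = -4.514671.
D < 0, so the roots are the complex-conjugate pair z = (-b +/- i sqrt(-D)) / (2a) = 0.399 +/- 0.7203i.
For a conjugate pair |z|^2 = z * conj(z) = (product of roots) = c/a = 1/(1.475) = 0.677966, so |z| = sqrt(0.677966) = 0.8234 for both roots.
Moduli of all roots: 0.8234, 0.8234.
All moduli strictly greater than 1? No.
Verdict: Not invertible.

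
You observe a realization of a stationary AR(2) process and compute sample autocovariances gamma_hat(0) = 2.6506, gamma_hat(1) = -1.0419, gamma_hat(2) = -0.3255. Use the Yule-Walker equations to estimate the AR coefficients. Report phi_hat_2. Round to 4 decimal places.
\hat\phi_{2} = -0.3280

The Yule-Walker equations for an AR(p) process read, in matrix form,
  Gamma_p phi = r_p,   with   (Gamma_p)_{ij} = gamma(|i - j|),
                       (r_p)_i = gamma(i),   i,j = 1..p.
Substitute the sample gammas (Toeplitz matrix and right-hand side of size 2):
  Gamma_p = [[2.6506, -1.0419], [-1.0419, 2.6506]]
  r_p     = [-1.0419, -0.3255]
Written out:
  2.6506 phi_1 - 1.0419 phi_2 = -1.0419
  -1.0419 phi_1 + 2.6506 phi_2 = -0.3255
Solve by Cramer's rule:
  det = gamma(0)^2 - gamma(1)^2 = (2.6506)^2 - (-1.0419)^2 = 7.02568036 - 1.08555561 = 5.94012475
  phi_hat_1 = [gamma(1) gamma(0) - gamma(1) gamma(2)] / det = [(-1.0419)(2.6506) - (-1.0419)(-0.3255)] / 5.94012475 = -3.10079859 / 5.94012475 = -0.522
  phi_hat_2 = [gamma(0) gamma(2) - gamma(1)^2] / det = [(2.6506)(-0.3255) - (-1.0419)^2] / 5.94012475 = -1.94832591 / 5.94012475 = -0.328
So phi_hat = [-0.5220, -0.3280].
Therefore phi_hat_2 = -0.3280.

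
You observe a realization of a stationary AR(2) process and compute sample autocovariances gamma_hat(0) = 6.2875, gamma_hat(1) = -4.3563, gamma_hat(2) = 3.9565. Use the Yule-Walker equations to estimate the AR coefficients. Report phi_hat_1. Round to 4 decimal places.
\hat\phi_{1} = -0.4940

The Yule-Walker equations for an AR(p) process read, in matrix form,
  Gamma_p phi = r_p,   with   (Gamma_p)_{ij} = gamma(|i - j|),
                       (r_p)_i = gamma(i),   i,j = 1..p.
Substitute the sample gammas (Toeplitz matrix and right-hand side of size 2):
  Gamma_p = [[6.2875, -4.3563], [-4.3563, 6.2875]]
  r_p     = [-4.3563, 3.9565]
Written out:
  6.2875 phi_1 - 4.3563 phi_2 = -4.3563
  -4.3563 phi_1 + 6.2875 phi_2 = 3.9565
Solve by Cramer's rule:
  det = gamma(0)^2 - gamma(1)^2 = (6.2875)^2 - (-4.3563)^2 = 39.53265625 - 18.97734969 = 20.55530656
  phi_hat_1 = [gamma(1) gamma(0) - gamma(1) gamma(2)] / det = [(-4.3563)(6.2875) - (-4.3563)(3.9565)] / 20.55530656 = -10.1545353 / 20.55530656 = -0.494
  phi_hat_2 = [gamma(0) gamma(2) - gamma(1)^2] / det = [(6.2875)(3.9565) - (-4.3563)^2] / 20.55530656 = 5.89914406 / 20.55530656 = 0.287
So phi_hat = [-0.4940, 0.2870].
Therefore phi_hat_1 = -0.4940.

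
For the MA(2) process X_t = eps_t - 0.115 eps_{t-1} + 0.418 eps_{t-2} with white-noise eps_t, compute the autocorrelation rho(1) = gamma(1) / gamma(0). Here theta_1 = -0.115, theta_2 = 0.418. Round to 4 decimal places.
\rho(1) = -0.1373

For an MA(q) process with theta_0 = 1, the autocovariance is
  gamma(k) = sigma^2 * sum_{i=0..q-k} theta_i * theta_{i+k},
and rho(k) = gamma(k) / gamma(0). Sigma^2 cancels.
  numerator   = (1)*(-0.115) + (-0.115)*(0.418) = -0.16307.
  denominator = (1)^2 + (-0.115)^2 + (0.418)^2 = 1.187949.
  rho(1) = -0.16307 / 1.187949 = -0.1373.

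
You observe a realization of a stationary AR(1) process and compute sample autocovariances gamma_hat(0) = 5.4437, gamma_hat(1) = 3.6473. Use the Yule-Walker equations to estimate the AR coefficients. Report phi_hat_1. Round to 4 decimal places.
\hat\phi_{1} = 0.6700

The Yule-Walker equations for an AR(p) process read, in matrix form,
  Gamma_p phi = r_p,   with   (Gamma_p)_{ij} = gamma(|i - j|),
                       (r_p)_i = gamma(i),   i,j = 1..p.
Substitute the sample gammas (Toeplitz matrix and right-hand side of size 1):
  Gamma_p = [[5.4437]]
  r_p     = [3.6473]
With p = 1 this is the single equation gamma(0) phi_1 = gamma(1):
  phi_hat_1 = gamma(1) / gamma(0) = 3.6473 / 5.4437 = 0.6700.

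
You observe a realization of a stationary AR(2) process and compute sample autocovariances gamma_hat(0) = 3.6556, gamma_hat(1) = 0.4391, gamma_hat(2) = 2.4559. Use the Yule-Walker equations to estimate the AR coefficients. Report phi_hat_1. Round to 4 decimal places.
\hat\phi_{1} = 0.0400

The Yule-Walker equations for an AR(p) process read, in matrix form,
  Gamma_p phi = r_p,   with   (Gamma_p)_{ij} = gamma(|i - j|),
                       (r_p)_i = gamma(i),   i,j = 1..p.
Substitute the sample gammas (Toeplitz matrix and right-hand side of size 2):
  Gamma_p = [[3.6556, 0.4391], [0.4391, 3.6556]]
  r_p     = [0.4391, 2.4559]
Written out:
  3.6556 phi_1 + 0.4391 phi_2 = 0.4391
  0.4391 phi_1 + 3.6556 phi_2 = 2.4559
Solve by Cramer's rule:
  det = gamma(0)^2 - gamma(1)^2 = (3.6556)^2 - (0.4391)^2 = 13.36341136 - 0.19280881 = 13.17060255
  phi_hat_1 = [gamma(1) gamma(0) - gamma(1) gamma(2)] / det = [(0.4391)(3.6556) - (0.4391)(2.4559)] / 13.17060255 = 0.52678827 / 13.17060255 = 0.04
  phi_hat_2 = [gamma(0) gamma(2) - gamma(1)^2] / det = [(3.6556)(2.4559) - (0.4391)^2] / 13.17060255 = 8.78497923 / 13.17060255 = 0.667
So phi_hat = [0.0400, 0.6670].
Therefore phi_hat_1 = 0.0400.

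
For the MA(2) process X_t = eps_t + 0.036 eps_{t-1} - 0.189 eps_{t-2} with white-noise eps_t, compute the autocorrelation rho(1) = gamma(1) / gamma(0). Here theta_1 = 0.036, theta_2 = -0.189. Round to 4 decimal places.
\rho(1) = 0.0282

For an MA(q) process with theta_0 = 1, the autocovariance is
  gamma(k) = sigma^2 * sum_{i=0..q-k} theta_i * theta_{i+k},
and rho(k) = gamma(k) / gamma(0). Sigma^2 cancels.
  numerator   = (1)*(0.036) + (0.036)*(-0.189) = 0.029196.
  denominator = (1)^2 + (0.036)^2 + (-0.189)^2 = 1.037017.
  rho(1) = 0.029196 / 1.037017 = 0.0282.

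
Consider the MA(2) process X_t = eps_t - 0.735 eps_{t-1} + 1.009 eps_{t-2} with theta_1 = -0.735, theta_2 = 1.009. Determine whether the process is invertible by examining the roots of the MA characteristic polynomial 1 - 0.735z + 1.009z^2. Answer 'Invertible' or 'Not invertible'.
\text{Not invertible}

The MA(q) characteristic polynomial is P(z) = 1 - 0.735z + 1.009z^2.
Invertibility requires all roots to lie outside the unit circle, i.e. |z| > 1 for every root.
Set 1 + (-0.735) z + (1.009) z^2 = 0, i.e. a z^2 + b z + c = 0 with a = 1.009, b = -0.735, c = 1.
Discriminant D = b^2 - 4ac = (-0.735)^2 - 4*(1.009)*1 = 0.540225 - (4.036) = -3.495775.
D < 0, so the roots are the complex-conjugate pair z = (-b +/- i sqrt(-D)) / (2a) = 0.3642 +/- 0.9265i.
For a conjugate pair |z|^2 = z * conj(z) = (product of roots) = c/a = 1/(1.009) = 0.99108, so |z| = sqrt(0.99108) = 0.9955 for both roots.
Moduli of all roots: 0.9955, 0.9955.
All moduli strictly greater than 1? No.
Verdict: Not invertible.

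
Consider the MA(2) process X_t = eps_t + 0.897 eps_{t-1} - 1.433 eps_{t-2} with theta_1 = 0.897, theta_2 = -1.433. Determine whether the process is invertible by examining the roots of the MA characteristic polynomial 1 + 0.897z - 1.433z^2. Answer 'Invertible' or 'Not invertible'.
\text{Not invertible}

The MA(q) characteristic polynomial is P(z) = 1 + 0.897z - 1.433z^2.
Invertibility requires all roots to lie outside the unit circle, i.e. |z| > 1 for every root.
Set 1 + (0.897) z + (-1.433) z^2 = 0, i.e. a z^2 + b z + c = 0 with a = -1.433, b = 0.897, c = 1.
Discriminant D = b^2 - 4ac = (0.897)^2 - 4*(-1.433)*1 = 0.804609 - (-5.732) = 6.536609.
D >= 0, so the roots are real: z = (-b +/- sqrt(D)) / (2a) = (-0.897 +/- 2.556679) / (-2.866).
  z_1 = (-0.897 + 2.556679) / (-2.866) = -0.5791,   |z_1| = 0.5791.
  z_2 = (-0.897 - 2.556679) / (-2.866) = 1.2051,   |z_2| = 1.2051.
Moduli of all roots: 0.5791, 1.2051.
All moduli strictly greater than 1? No.
Verdict: Not invertible.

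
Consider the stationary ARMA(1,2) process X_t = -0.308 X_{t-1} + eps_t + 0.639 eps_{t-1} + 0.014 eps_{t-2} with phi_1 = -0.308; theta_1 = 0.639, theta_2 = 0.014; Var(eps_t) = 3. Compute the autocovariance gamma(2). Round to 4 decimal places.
\gamma(2) = -0.2345

Multiply the model equation by X_{t-k} and take expectations. With theta_0 = psi_0 = 1 and psi_j the MA(infinity) weights, this gives
  gamma(k) - sum_i phi_i gamma(k-i) = c_k,
  c_k = sigma^2 * sum_{j=k..q} theta_j psi_{j-k}   (c_k = 0 for k > q),
using gamma(-m) = gamma(m).
psi-weights needed (psi_j = theta_j + sum_i phi_i psi_{j-i}):
  psi_1 = theta_1 + phi_1 = 0.639 + (-0.308) = 0.331
  psi_2 = theta_2 + phi_1 psi_1 = 0.014 + (-0.308)(0.331) = -0.087948
Right-hand sides:
  c_0 = sigma^2 (1 + theta_1 psi_1 + theta_2 psi_2) = 3 * (1 + (0.639)(0.331) + (0.014)(-0.087948)) = 3 * 1.210278 = 3.630833
  c_1 = sigma^2 (theta_1 + theta_2 psi_1) = 3 * (0.639 + (0.014)(0.331)) = 1.930902
  c_2 = sigma^2 theta_2 = 3 * (0.014) = 0.042
Equations for k = 0 and k = 1 (AR order 1):
  gamma(0) = phi_1 gamma(1) + c_0
  gamma(1) = phi_1 gamma(0) + c_1
Substituting the second into the first: gamma(0) (1 - phi_1^2) = c_0 + phi_1 c_1, so
  gamma(0) = (c_0 + phi_1 c_1) / (1 - phi_1^2) = (3.630833 + (-0.308)(1.930902)) / (1 - (-0.308)^2) = 3.036115 / 0.905136 = 3.35432.
  gamma(1) = phi_1 gamma(0) + c_1 = (-0.308)(3.35432) + (1.930902) = 0.897772.
For k = 2: gamma(2) = phi_1 gamma(1) + c_2
  = (-0.308)(0.897772) + (0.042) = -0.234514.
Therefore gamma(2) = -0.2345 (to 4 decimal places).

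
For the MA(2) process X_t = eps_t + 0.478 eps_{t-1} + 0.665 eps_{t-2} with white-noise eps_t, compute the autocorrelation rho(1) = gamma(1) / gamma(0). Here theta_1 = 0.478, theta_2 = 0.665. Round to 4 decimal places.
\rho(1) = 0.4764

For an MA(q) process with theta_0 = 1, the autocovariance is
  gamma(k) = sigma^2 * sum_{i=0..q-k} theta_i * theta_{i+k},
and rho(k) = gamma(k) / gamma(0). Sigma^2 cancels.
  numerator   = (1)*(0.478) + (0.478)*(0.665) = 0.79587.
  denominator = (1)^2 + (0.478)^2 + (0.665)^2 = 1.670709.
  rho(1) = 0.79587 / 1.670709 = 0.4764.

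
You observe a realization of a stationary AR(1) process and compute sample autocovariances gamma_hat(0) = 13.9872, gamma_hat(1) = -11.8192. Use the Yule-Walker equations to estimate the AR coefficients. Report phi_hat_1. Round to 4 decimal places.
\hat\phi_{1} = -0.8450

The Yule-Walker equations for an AR(p) process read, in matrix form,
  Gamma_p phi = r_p,   with   (Gamma_p)_{ij} = gamma(|i - j|),
                       (r_p)_i = gamma(i),   i,j = 1..p.
Substitute the sample gammas (Toeplitz matrix and right-hand side of size 1):
  Gamma_p = [[13.9872]]
  r_p     = [-11.8192]
With p = 1 this is the single equation gamma(0) phi_1 = gamma(1):
  phi_hat_1 = gamma(1) / gamma(0) = -11.8192 / 13.9872 = -0.8450.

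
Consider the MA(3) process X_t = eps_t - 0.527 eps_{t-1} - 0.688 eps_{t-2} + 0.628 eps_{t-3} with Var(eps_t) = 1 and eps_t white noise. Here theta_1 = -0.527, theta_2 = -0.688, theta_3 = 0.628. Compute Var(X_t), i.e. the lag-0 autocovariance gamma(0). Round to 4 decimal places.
\gamma(0) = 2.1455

For an MA(q) process X_t = eps_t + sum_i theta_i eps_{t-i} with
Var(eps_t) = sigma^2, the variance is
  gamma(0) = sigma^2 * (1 + sum_i theta_i^2).
  sum_i theta_i^2 = (-0.527)^2 + (-0.688)^2 + (0.628)^2 = 0.277729 + 0.473344 + 0.394384 = 1.145457.
  gamma(0) = 1 * (1 + 1.145457) = 1 * 2.145457 = 2.145457, which rounds to 2.1455.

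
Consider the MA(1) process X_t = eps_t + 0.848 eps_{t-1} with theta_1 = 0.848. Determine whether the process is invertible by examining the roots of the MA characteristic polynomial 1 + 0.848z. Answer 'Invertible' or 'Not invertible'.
\text{Invertible}

The MA(q) characteristic polynomial is P(z) = 1 + 0.848z.
Invertibility requires all roots to lie outside the unit circle, i.e. |z| > 1 for every root.
This is linear in z: 1 + (0.848) z = 0  =>  z = -1/(0.848) = -1.179245,  |z| = 1.179245.
Moduli of all roots: 1.1792.
All moduli strictly greater than 1? Yes.
Verdict: Invertible.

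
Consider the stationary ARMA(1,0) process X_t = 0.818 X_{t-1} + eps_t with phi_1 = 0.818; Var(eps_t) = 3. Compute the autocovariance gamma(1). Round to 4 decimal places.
\gamma(1) = 7.4167

Multiply the model equation by X_{t-k} and take expectations. With theta_0 = psi_0 = 1 and psi_j the MA(infinity) weights, this gives
  gamma(k) - sum_i phi_i gamma(k-i) = c_k,
  c_k = sigma^2 * sum_{j=k..q} theta_j psi_{j-k}   (c_k = 0 for k > q),
using gamma(-m) = gamma(m).
Pure AR (q = 0): c_0 = sigma^2 = 3, c_k = 0 for k >= 1.
Equations for k = 0 and k = 1 (AR order 1):
  gamma(0) = phi_1 gamma(1) + c_0
  gamma(1) = phi_1 gamma(0) + c_1
Substituting the second into the first: gamma(0) (1 - phi_1^2) = c_0 + phi_1 c_1, so
  gamma(0) = c_0 / (1 - phi_1^2) = 3 / (1 - (0.818)^2) = 3 / 0.330876 = 9.066841.
  gamma(1) = phi_1 gamma(0) = (0.818)(9.066841) = 7.416676.
Therefore gamma(1) = 7.4167 (to 4 decimal places).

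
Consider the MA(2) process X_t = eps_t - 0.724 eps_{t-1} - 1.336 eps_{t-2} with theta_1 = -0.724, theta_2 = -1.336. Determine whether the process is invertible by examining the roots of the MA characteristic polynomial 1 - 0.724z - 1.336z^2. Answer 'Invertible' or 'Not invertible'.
\text{Not invertible}

The MA(q) characteristic polynomial is P(z) = 1 - 0.724z - 1.336z^2.
Invertibility requires all roots to lie outside the unit circle, i.e. |z| > 1 for every root.
Set 1 + (-0.724) z + (-1.336) z^2 = 0, i.e. a z^2 + b z + c = 0 with a = -1.336, b = -0.724, c = 1.
Discriminant D = b^2 - 4ac = (-0.724)^2 - 4*(-1.336)*1 = 0.524176 - (-5.344) = 5.868176.
D >= 0, so the roots are real: z = (-b +/- sqrt(D)) / (2a) = (0.724 +/- 2.422432) / (-2.672).
  z_1 = (0.724 + 2.422432) / (-2.672) = -1.1776,   |z_1| = 1.1776.
  z_2 = (0.724 - 2.422432) / (-2.672) = 0.6356,   |z_2| = 0.6356.
Moduli of all roots: 1.1776, 0.6356.
All moduli strictly greater than 1? No.
Verdict: Not invertible.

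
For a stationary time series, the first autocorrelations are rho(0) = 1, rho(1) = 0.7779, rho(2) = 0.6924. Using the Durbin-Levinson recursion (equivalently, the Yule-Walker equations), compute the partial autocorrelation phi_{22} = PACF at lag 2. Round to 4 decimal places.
\phi_{22} = 0.2210

The PACF at lag k is phi_{kk}, the last component of the solution
to the Yule-Walker system G_k phi = r_k where
  (G_k)_{ij} = rho(|i - j|), (r_k)_i = rho(i), i,j = 1..k.
Equivalently, Durbin-Levinson gives phi_{kk} iteratively:
  phi_{11} = rho(1)
  phi_{kk} = [rho(k) - sum_{j=1..k-1} phi_{k-1,j} rho(k-j)]
            / [1 - sum_{j=1..k-1} phi_{k-1,j} rho(j)],
  phi_{k,j} = phi_{k-1,j} - phi_{kk} phi_{k-1,k-j},  j = 1..k-1.
Step k = 1:
  phi_11 = rho(1) = 0.7779.
Step k = 2:
  phi_22 = [rho(2) - phi_11 rho(1)] / [1 - phi_11 rho(1)] = [0.6924 - (0.7779)(0.7779)] / [1 - (0.7779)(0.7779)]
         = 0.08727159 / 0.39487159 = 0.221.
Therefore phi_{22} = 0.2210.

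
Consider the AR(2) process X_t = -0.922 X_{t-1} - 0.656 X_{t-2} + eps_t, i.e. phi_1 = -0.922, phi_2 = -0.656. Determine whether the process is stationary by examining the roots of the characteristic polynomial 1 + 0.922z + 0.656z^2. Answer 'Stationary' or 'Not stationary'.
\text{Stationary}

The AR(p) characteristic polynomial is P(z) = 1 + 0.922z + 0.656z^2.
Stationarity requires all roots to lie outside the unit circle, i.e. |z| > 1 for every root.
Set 1 + (0.922) z + (0.656) z^2 = 0, i.e. a z^2 + b z + c = 0 with a = 0.656, b = 0.922, c = 1.
Discriminant D = b^2 - 4ac = (0.922)^2 - 4*(0.656)*1 = 0.850084 - (2.624) = -1.773916.
D < 0, so the roots are the complex-conjugate pair z = (-b +/- i sqrt(-D)) / (2a) = -0.7027 +/- 1.0152i.
For a conjugate pair |z|^2 = z * conj(z) = (product of roots) = c/a = 1/(0.656) = 1.52439, so |z| = sqrt(1.52439) = 1.2347 for both roots.
Moduli of all roots: 1.2347, 1.2347.
All moduli strictly greater than 1? Yes.
Verdict: Stationary.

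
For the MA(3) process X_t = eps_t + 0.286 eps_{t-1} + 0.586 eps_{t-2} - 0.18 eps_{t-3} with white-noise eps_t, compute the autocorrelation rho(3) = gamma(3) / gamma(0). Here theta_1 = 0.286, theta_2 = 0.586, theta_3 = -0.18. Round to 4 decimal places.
\rho(3) = -0.1235

For an MA(q) process with theta_0 = 1, the autocovariance is
  gamma(k) = sigma^2 * sum_{i=0..q-k} theta_i * theta_{i+k},
and rho(k) = gamma(k) / gamma(0). Sigma^2 cancels.
  numerator   = (1)*(-0.18) = -0.18.
  denominator = (1)^2 + (0.286)^2 + (0.586)^2 + (-0.18)^2 = 1.457592.
  rho(3) = -0.18 / 1.457592 = -0.1235.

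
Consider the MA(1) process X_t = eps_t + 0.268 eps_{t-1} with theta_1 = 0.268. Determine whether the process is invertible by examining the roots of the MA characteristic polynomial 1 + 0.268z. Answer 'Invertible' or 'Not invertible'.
\text{Invertible}

The MA(q) characteristic polynomial is P(z) = 1 + 0.268z.
Invertibility requires all roots to lie outside the unit circle, i.e. |z| > 1 for every root.
This is linear in z: 1 + (0.268) z = 0  =>  z = -1/(0.268) = -3.731343,  |z| = 3.731343.
Moduli of all roots: 3.7313.
All moduli strictly greater than 1? Yes.
Verdict: Invertible.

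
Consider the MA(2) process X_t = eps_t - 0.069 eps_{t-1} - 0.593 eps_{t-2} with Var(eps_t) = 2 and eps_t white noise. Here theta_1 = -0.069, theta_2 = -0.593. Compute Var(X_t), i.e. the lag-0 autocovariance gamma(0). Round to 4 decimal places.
\gamma(0) = 2.7128

For an MA(q) process X_t = eps_t + sum_i theta_i eps_{t-i} with
Var(eps_t) = sigma^2, the variance is
  gamma(0) = sigma^2 * (1 + sum_i theta_i^2).
  sum_i theta_i^2 = (-0.069)^2 + (-0.593)^2 = 0.004761 + 0.351649 = 0.35641.
  gamma(0) = 2 * (1 + 0.35641) = 2 * 1.35641 = 2.71282, which rounds to 2.7128.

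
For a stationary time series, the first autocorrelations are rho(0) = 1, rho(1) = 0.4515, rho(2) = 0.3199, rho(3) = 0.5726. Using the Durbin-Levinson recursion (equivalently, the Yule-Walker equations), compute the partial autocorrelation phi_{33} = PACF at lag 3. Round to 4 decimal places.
\phi_{33} = 0.4920

The PACF at lag k is phi_{kk}, the last component of the solution
to the Yule-Walker system G_k phi = r_k where
  (G_k)_{ij} = rho(|i - j|), (r_k)_i = rho(i), i,j = 1..k.
Equivalently, Durbin-Levinson gives phi_{kk} iteratively:
  phi_{11} = rho(1)
  phi_{kk} = [rho(k) - sum_{j=1..k-1} phi_{k-1,j} rho(k-j)]
            / [1 - sum_{j=1..k-1} phi_{k-1,j} rho(j)],
  phi_{k,j} = phi_{k-1,j} - phi_{kk} phi_{k-1,k-j},  j = 1..k-1.
Step k = 1:
  phi_11 = rho(1) = 0.4515.
Step k = 2:
  phi_22 = [rho(2) - phi_11 rho(1)] / [1 - phi_11 rho(1)] = [0.3199 - (0.4515)(0.4515)] / [1 - (0.4515)(0.4515)]
         = 0.11604775 / 0.79614775 = 0.145762.
  Update: phi_21 = phi_11 - phi_22 phi_11 = 0.4515 - (0.145762)(0.4515) = 0.385689.
Step k = 3:
  phi_33 = [rho(3) - phi_21 rho(2) - phi_22 rho(1)] / [1 - phi_21 rho(1) - phi_22 rho(2)]
    numerator   = 0.5726 - (0.385689)(0.3199) - (0.145762)(0.4515) = 0.38340685
    denominator = 1 - (0.385689)(0.4515) - (0.145762)(0.3199) = 0.77923245
  phi_33 = 0.38340685 / 0.77923245 = 0.492.
Therefore phi_{33} = 0.4920.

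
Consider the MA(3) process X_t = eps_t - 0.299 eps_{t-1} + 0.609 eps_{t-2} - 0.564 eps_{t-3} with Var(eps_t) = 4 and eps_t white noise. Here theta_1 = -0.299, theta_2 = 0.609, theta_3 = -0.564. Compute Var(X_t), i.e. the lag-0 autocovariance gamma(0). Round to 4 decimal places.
\gamma(0) = 7.1135

For an MA(q) process X_t = eps_t + sum_i theta_i eps_{t-i} with
Var(eps_t) = sigma^2, the variance is
  gamma(0) = sigma^2 * (1 + sum_i theta_i^2).
  sum_i theta_i^2 = (-0.299)^2 + (0.609)^2 + (-0.564)^2 = 0.089401 + 0.370881 + 0.318096 = 0.778378.
  gamma(0) = 4 * (1 + 0.778378) = 4 * 1.778378 = 7.113512, which rounds to 7.1135.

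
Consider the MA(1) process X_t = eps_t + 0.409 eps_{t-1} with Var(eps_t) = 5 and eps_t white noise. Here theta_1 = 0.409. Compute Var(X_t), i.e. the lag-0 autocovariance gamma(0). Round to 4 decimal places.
\gamma(0) = 5.8364

For an MA(q) process X_t = eps_t + sum_i theta_i eps_{t-i} with
Var(eps_t) = sigma^2, the variance is
  gamma(0) = sigma^2 * (1 + sum_i theta_i^2).
  sum_i theta_i^2 = (0.409)^2 = 0.167281.
  gamma(0) = 5 * (1 + 0.167281) = 5 * 1.167281 = 5.836405, which rounds to 5.8364.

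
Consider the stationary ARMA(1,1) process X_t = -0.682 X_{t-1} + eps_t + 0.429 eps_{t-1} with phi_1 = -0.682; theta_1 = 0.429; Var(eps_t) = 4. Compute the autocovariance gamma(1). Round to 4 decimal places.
\gamma(1) = -1.3385

Multiply the model equation by X_{t-k} and take expectations. With theta_0 = psi_0 = 1 and psi_j the MA(infinity) weights, this gives
  gamma(k) - sum_i phi_i gamma(k-i) = c_k,
  c_k = sigma^2 * sum_{j=k..q} theta_j psi_{j-k}   (c_k = 0 for k > q),
using gamma(-m) = gamma(m).
psi-weights needed (psi_j = theta_j + sum_i phi_i psi_{j-i}):
  psi_1 = theta_1 + phi_1 = 0.429 + (-0.682) = -0.253
Right-hand sides:
  c_0 = sigma^2 (1 + theta_1 psi_1) = 4 * (1 + (0.429)(-0.253)) = 4 * 0.891463 = 3.565852
  c_1 = sigma^2 theta_1 = 4 * (0.429) = 1.716
  c_2 = 0
Equations for k = 0 and k = 1 (AR order 1):
  gamma(0) = phi_1 gamma(1) + c_0
  gamma(1) = phi_1 gamma(0) + c_1
Substituting the second into the first: gamma(0) (1 - phi_1^2) = c_0 + phi_1 c_1, so
  gamma(0) = (c_0 + phi_1 c_1) / (1 - phi_1^2) = (3.565852 + (-0.682)(1.716)) / (1 - (-0.682)^2) = 2.39554 / 0.534876 = 4.478683.
  gamma(1) = phi_1 gamma(0) + c_1 = (-0.682)(4.478683) + (1.716) = -1.338462.
Therefore gamma(1) = -1.3385 (to 4 decimal places).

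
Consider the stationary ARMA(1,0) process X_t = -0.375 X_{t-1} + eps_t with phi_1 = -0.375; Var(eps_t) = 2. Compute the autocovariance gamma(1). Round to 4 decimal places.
\gamma(1) = -0.8727

Multiply the model equation by X_{t-k} and take expectations. With theta_0 = psi_0 = 1 and psi_j the MA(infinity) weights, this gives
  gamma(k) - sum_i phi_i gamma(k-i) = c_k,
  c_k = sigma^2 * sum_{j=k..q} theta_j psi_{j-k}   (c_k = 0 for k > q),
using gamma(-m) = gamma(m).
Pure AR (q = 0): c_0 = sigma^2 = 2, c_k = 0 for k >= 1.
Equations for k = 0 and k = 1 (AR order 1):
  gamma(0) = phi_1 gamma(1) + c_0
  gamma(1) = phi_1 gamma(0) + c_1
Substituting the second into the first: gamma(0) (1 - phi_1^2) = c_0 + phi_1 c_1, so
  gamma(0) = c_0 / (1 - phi_1^2) = 2 / (1 - (-0.375)^2) = 2 / 0.859375 = 2.327273.
  gamma(1) = phi_1 gamma(0) = (-0.375)(2.327273) = -0.872727.
Therefore gamma(1) = -0.8727 (to 4 decimal places).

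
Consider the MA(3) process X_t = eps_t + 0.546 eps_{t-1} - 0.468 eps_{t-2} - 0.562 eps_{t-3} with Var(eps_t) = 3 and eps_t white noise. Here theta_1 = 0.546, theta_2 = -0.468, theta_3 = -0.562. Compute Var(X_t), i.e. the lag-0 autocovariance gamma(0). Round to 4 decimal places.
\gamma(0) = 5.4990

For an MA(q) process X_t = eps_t + sum_i theta_i eps_{t-i} with
Var(eps_t) = sigma^2, the variance is
  gamma(0) = sigma^2 * (1 + sum_i theta_i^2).
  sum_i theta_i^2 = (0.546)^2 + (-0.468)^2 + (-0.562)^2 = 0.298116 + 0.219024 + 0.315844 = 0.832984.
  gamma(0) = 3 * (1 + 0.832984) = 3 * 1.832984 = 5.498952, which rounds to 5.4990.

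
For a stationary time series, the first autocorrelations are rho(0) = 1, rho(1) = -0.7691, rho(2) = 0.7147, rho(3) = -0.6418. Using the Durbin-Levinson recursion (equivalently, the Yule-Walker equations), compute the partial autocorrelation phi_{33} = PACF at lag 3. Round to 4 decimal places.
\phi_{33} = -0.0699

The PACF at lag k is phi_{kk}, the last component of the solution
to the Yule-Walker system G_k phi = r_k where
  (G_k)_{ij} = rho(|i - j|), (r_k)_i = rho(i), i,j = 1..k.
Equivalently, Durbin-Levinson gives phi_{kk} iteratively:
  phi_{11} = rho(1)
  phi_{kk} = [rho(k) - sum_{j=1..k-1} phi_{k-1,j} rho(k-j)]
            / [1 - sum_{j=1..k-1} phi_{k-1,j} rho(j)],
  phi_{k,j} = phi_{k-1,j} - phi_{kk} phi_{k-1,k-j},  j = 1..k-1.
Step k = 1:
  phi_11 = rho(1) = -0.7691.
Step k = 2:
  phi_22 = [rho(2) - phi_11 rho(1)] / [1 - phi_11 rho(1)] = [0.7147 - (-0.7691)(-0.7691)] / [1 - (-0.7691)(-0.7691)]
         = 0.12318519 / 0.40848519 = 0.301566.
  Update: phi_21 = phi_11 - phi_22 phi_11 = -0.7691 - (0.301566)(-0.7691) = -0.537166.
Step k = 3:
  phi_33 = [rho(3) - phi_21 rho(2) - phi_22 rho(1)] / [1 - phi_21 rho(1) - phi_22 rho(2)]
    numerator   = -0.6418 - (-0.537166)(0.7147) - (0.301566)(-0.7691) = -0.02595337
    denominator = 1 - (-0.537166)(-0.7691) - (0.301566)(0.7147) = 0.37133674
  phi_33 = -0.02595337 / 0.37133674 = -0.0699.
Therefore phi_{33} = -0.0699.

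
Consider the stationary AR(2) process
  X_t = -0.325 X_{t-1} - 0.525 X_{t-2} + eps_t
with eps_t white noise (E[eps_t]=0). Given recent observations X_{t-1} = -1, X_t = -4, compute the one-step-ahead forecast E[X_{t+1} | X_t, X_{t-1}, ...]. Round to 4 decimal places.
E[X_{t+1} \mid \mathcal F_t] = 1.8250

For an AR(p) model X_t = c + sum_i phi_i X_{t-i} + eps_t, the
one-step-ahead conditional mean is
  E[X_{t+1} | X_t, ...] = c + sum_i phi_i X_{t+1-i}.
Substitute known values:
  E[X_{t+1} | ...] = (-0.325) * (-4) + (-0.525) * (-1)
                   = 1.8250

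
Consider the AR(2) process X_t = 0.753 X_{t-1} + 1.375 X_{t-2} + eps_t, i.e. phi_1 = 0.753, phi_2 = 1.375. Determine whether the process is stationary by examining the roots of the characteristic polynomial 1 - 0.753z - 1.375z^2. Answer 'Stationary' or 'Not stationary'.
\text{Not stationary}

The AR(p) characteristic polynomial is P(z) = 1 - 0.753z - 1.375z^2.
Stationarity requires all roots to lie outside the unit circle, i.e. |z| > 1 for every root.
Set 1 + (-0.753) z + (-1.375) z^2 = 0, i.e. a z^2 + b z + c = 0 with a = -1.375, b = -0.753, c = 1.
Discriminant D = b^2 - 4ac = (-0.753)^2 - 4*(-1.375)*1 = 0.567009 - (-5.5) = 6.067009.
D >= 0, so the roots are real: z = (-b +/- sqrt(D)) / (2a) = (0.753 +/- 2.46313) / (-2.75).
  z_1 = (0.753 + 2.46313) / (-2.75) = -1.1695,   |z_1| = 1.1695.
  z_2 = (0.753 - 2.46313) / (-2.75) = 0.6219,   |z_2| = 0.6219.
Moduli of all roots: 1.1695, 0.6219.
All moduli strictly greater than 1? No.
Verdict: Not stationary.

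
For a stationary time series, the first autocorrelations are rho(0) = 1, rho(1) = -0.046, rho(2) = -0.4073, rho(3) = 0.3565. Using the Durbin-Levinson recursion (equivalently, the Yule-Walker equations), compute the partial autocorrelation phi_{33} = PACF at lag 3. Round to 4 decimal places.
\phi_{33} = 0.3750

The PACF at lag k is phi_{kk}, the last component of the solution
to the Yule-Walker system G_k phi = r_k where
  (G_k)_{ij} = rho(|i - j|), (r_k)_i = rho(i), i,j = 1..k.
Equivalently, Durbin-Levinson gives phi_{kk} iteratively:
  phi_{11} = rho(1)
  phi_{kk} = [rho(k) - sum_{j=1..k-1} phi_{k-1,j} rho(k-j)]
            / [1 - sum_{j=1..k-1} phi_{k-1,j} rho(j)],
  phi_{k,j} = phi_{k-1,j} - phi_{kk} phi_{k-1,k-j},  j = 1..k-1.
Step k = 1:
  phi_11 = rho(1) = -0.046.
Step k = 2:
  phi_22 = [rho(2) - phi_11 rho(1)] / [1 - phi_11 rho(1)] = [-0.4073 - (-0.046)(-0.046)] / [1 - (-0.046)(-0.046)]
         = -0.409416 / 0.997884 = -0.410284.
  Update: phi_21 = phi_11 - phi_22 phi_11 = -0.046 - (-0.410284)(-0.046) = -0.064873.
Step k = 3:
  phi_33 = [rho(3) - phi_21 rho(2) - phi_22 rho(1)] / [1 - phi_21 rho(1) - phi_22 rho(2)]
    numerator   = 0.3565 - (-0.064873)(-0.4073) - (-0.410284)(-0.046) = 0.31120413
    denominator = 1 - (-0.064873)(-0.046) - (-0.410284)(-0.4073) = 0.8299071
  phi_33 = 0.31120413 / 0.8299071 = 0.375.
Therefore phi_{33} = 0.3750.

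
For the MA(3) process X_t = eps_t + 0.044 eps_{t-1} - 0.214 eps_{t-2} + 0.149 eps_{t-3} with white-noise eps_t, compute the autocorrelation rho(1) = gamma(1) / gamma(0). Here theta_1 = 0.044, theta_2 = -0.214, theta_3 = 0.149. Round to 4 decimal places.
\rho(1) = 0.0025

For an MA(q) process with theta_0 = 1, the autocovariance is
  gamma(k) = sigma^2 * sum_{i=0..q-k} theta_i * theta_{i+k},
and rho(k) = gamma(k) / gamma(0). Sigma^2 cancels.
  numerator   = (1)*(0.044) + (0.044)*(-0.214) + (-0.214)*(0.149) = 0.002698.
  denominator = (1)^2 + (0.044)^2 + (-0.214)^2 + (0.149)^2 = 1.069933.
  rho(1) = 0.002698 / 1.069933 = 0.0025.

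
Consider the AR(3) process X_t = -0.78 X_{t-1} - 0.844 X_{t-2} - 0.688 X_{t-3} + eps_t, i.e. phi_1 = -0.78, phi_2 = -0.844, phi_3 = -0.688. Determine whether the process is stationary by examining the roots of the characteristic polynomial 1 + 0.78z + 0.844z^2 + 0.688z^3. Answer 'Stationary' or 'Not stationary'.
\text{Stationary}

The AR(p) characteristic polynomial is P(z) = 1 + 0.78z + 0.844z^2 + 0.688z^3.
Stationarity requires all roots to lie outside the unit circle, i.e. |z| > 1 for every root.
Degree 3: look for a simple real root z0 first, then factor out (1 - z/z0) and solve the remaining quadratic.
Testing z0 = -1.25: P(-1.25) = 1 + (0.78)(-1.25) + (0.844)(-1.25)^2 + (0.688)(-1.25)^3
  = 1 + (-0.975) + (1.31875) + (-1.34375) = 0.  So z_0 = -1.25 is a root, |z_0| = 1.25.
Divide out the factor (1 + 0.8 z) = (1 - z/z0) (since 1/z0 = -0.8):
  P(z) = (1 + 0.8 z)(1 + (-0.02) z + (0.86) z^2)
  [check: z-coef -0.02 - (-0.8) = 0.78; z^2-coef 0.86 - (-0.8)(-0.02) = 0.844; z^3-coef -(-0.8)(0.86) = 0.688.]
Remaining roots from the quadratic factor 1 + (-0.02) z + (0.86) z^2:
  Set 1 + (-0.02) z + (0.86) z^2 = 0, i.e. a z^2 + b z + c = 0 with a = 0.86, b = -0.02, c = 1.
  Discriminant D = b^2 - 4ac = (-0.02)^2 - 4*(0.86)*1 = 0.0004 - (3.44) = -3.4396.
  D < 0, so the roots are the complex-conjugate pair z = (-b +/- i sqrt(-D)) / (2a) = 0.0116 +/- 1.0783i.
  For a conjugate pair |z|^2 = z * conj(z) = (product of roots) = c/a = 1/(0.86) = 1.162791, so |z| = sqrt(1.162791) = 1.0783 for both roots.
Moduli of all roots: 1.2500, 1.0783, 1.0783.
All moduli strictly greater than 1? Yes.
Verdict: Stationary.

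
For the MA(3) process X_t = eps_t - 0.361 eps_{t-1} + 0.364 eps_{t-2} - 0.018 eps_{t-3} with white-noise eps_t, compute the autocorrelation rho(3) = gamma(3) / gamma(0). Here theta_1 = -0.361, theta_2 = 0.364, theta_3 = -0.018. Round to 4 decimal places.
\rho(3) = -0.0143

For an MA(q) process with theta_0 = 1, the autocovariance is
  gamma(k) = sigma^2 * sum_{i=0..q-k} theta_i * theta_{i+k},
and rho(k) = gamma(k) / gamma(0). Sigma^2 cancels.
  numerator   = (1)*(-0.018) = -0.018.
  denominator = (1)^2 + (-0.361)^2 + (0.364)^2 + (-0.018)^2 = 1.263141.
  rho(3) = -0.018 / 1.263141 = -0.0143.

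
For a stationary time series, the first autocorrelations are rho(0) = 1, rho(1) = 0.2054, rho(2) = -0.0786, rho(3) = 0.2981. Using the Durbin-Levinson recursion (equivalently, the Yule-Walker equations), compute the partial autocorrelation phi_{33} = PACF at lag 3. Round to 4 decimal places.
\phi_{33} = 0.3630

The PACF at lag k is phi_{kk}, the last component of the solution
to the Yule-Walker system G_k phi = r_k where
  (G_k)_{ij} = rho(|i - j|), (r_k)_i = rho(i), i,j = 1..k.
Equivalently, Durbin-Levinson gives phi_{kk} iteratively:
  phi_{11} = rho(1)
  phi_{kk} = [rho(k) - sum_{j=1..k-1} phi_{k-1,j} rho(k-j)]
            / [1 - sum_{j=1..k-1} phi_{k-1,j} rho(j)],
  phi_{k,j} = phi_{k-1,j} - phi_{kk} phi_{k-1,k-j},  j = 1..k-1.
Step k = 1:
  phi_11 = rho(1) = 0.2054.
Step k = 2:
  phi_22 = [rho(2) - phi_11 rho(1)] / [1 - phi_11 rho(1)] = [-0.0786 - (0.2054)(0.2054)] / [1 - (0.2054)(0.2054)]
         = -0.12078916 / 0.95781084 = -0.12611.
  Update: phi_21 = phi_11 - phi_22 phi_11 = 0.2054 - (-0.12611)(0.2054) = 0.231303.
Step k = 3:
  phi_33 = [rho(3) - phi_21 rho(2) - phi_22 rho(1)] / [1 - phi_21 rho(1) - phi_22 rho(2)]
    numerator   = 0.2981 - (0.231303)(-0.0786) - (-0.12611)(0.2054) = 0.34218332
    denominator = 1 - (0.231303)(0.2054) - (-0.12611)(-0.0786) = 0.94257817
  phi_33 = 0.34218332 / 0.94257817 = 0.363.
Therefore phi_{33} = 0.3630.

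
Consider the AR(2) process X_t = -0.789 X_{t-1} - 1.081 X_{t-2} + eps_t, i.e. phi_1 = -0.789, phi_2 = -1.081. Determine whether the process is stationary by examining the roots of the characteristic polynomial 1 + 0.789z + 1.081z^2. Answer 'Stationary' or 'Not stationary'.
\text{Not stationary}

The AR(p) characteristic polynomial is P(z) = 1 + 0.789z + 1.081z^2.
Stationarity requires all roots to lie outside the unit circle, i.e. |z| > 1 for every root.
Set 1 + (0.789) z + (1.081) z^2 = 0, i.e. a z^2 + b z + c = 0 with a = 1.081, b = 0.789, c = 1.
Discriminant D = b^2 - 4ac = (0.789)^2 - 4*(1.081)*1 = 0.622521 - (4.324) = -3.701479.
D < 0, so the roots are the complex-conjugate pair z = (-b +/- i sqrt(-D)) / (2a) = -0.3649 +/- 0.8899i.
For a conjugate pair |z|^2 = z * conj(z) = (product of roots) = c/a = 1/(1.081) = 0.925069, so |z| = sqrt(0.925069) = 0.9618 for both roots.
Moduli of all roots: 0.9618, 0.9618.
All moduli strictly greater than 1? No.
Verdict: Not stationary.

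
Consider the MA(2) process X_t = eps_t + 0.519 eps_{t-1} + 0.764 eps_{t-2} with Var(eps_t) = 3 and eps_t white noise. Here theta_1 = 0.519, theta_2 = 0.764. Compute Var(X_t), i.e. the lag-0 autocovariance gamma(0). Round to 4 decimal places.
\gamma(0) = 5.5592

For an MA(q) process X_t = eps_t + sum_i theta_i eps_{t-i} with
Var(eps_t) = sigma^2, the variance is
  gamma(0) = sigma^2 * (1 + sum_i theta_i^2).
  sum_i theta_i^2 = (0.519)^2 + (0.764)^2 = 0.269361 + 0.583696 = 0.853057.
  gamma(0) = 3 * (1 + 0.853057) = 3 * 1.853057 = 5.559171, which rounds to 5.5592.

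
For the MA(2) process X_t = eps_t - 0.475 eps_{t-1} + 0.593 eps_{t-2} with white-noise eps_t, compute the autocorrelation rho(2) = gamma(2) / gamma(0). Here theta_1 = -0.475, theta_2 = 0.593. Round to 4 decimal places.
\rho(2) = 0.3760

For an MA(q) process with theta_0 = 1, the autocovariance is
  gamma(k) = sigma^2 * sum_{i=0..q-k} theta_i * theta_{i+k},
and rho(k) = gamma(k) / gamma(0). Sigma^2 cancels.
  numerator   = (1)*(0.593) = 0.593.
  denominator = (1)^2 + (-0.475)^2 + (0.593)^2 = 1.577274.
  rho(2) = 0.593 / 1.577274 = 0.3760.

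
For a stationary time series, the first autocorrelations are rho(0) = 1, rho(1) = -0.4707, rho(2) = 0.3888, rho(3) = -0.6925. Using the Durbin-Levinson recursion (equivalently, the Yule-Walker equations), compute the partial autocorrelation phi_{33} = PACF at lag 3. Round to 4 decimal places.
\phi_{33} = -0.6029

The PACF at lag k is phi_{kk}, the last component of the solution
to the Yule-Walker system G_k phi = r_k where
  (G_k)_{ij} = rho(|i - j|), (r_k)_i = rho(i), i,j = 1..k.
Equivalently, Durbin-Levinson gives phi_{kk} iteratively:
  phi_{11} = rho(1)
  phi_{kk} = [rho(k) - sum_{j=1..k-1} phi_{k-1,j} rho(k-j)]
            / [1 - sum_{j=1..k-1} phi_{k-1,j} rho(j)],
  phi_{k,j} = phi_{k-1,j} - phi_{kk} phi_{k-1,k-j},  j = 1..k-1.
Step k = 1:
  phi_11 = rho(1) = -0.4707.
Step k = 2:
  phi_22 = [rho(2) - phi_11 rho(1)] / [1 - phi_11 rho(1)] = [0.3888 - (-0.4707)(-0.4707)] / [1 - (-0.4707)(-0.4707)]
         = 0.16724151 / 0.77844151 = 0.214841.
  Update: phi_21 = phi_11 - phi_22 phi_11 = -0.4707 - (0.214841)(-0.4707) = -0.369574.
Step k = 3:
  phi_33 = [rho(3) - phi_21 rho(2) - phi_22 rho(1)] / [1 - phi_21 rho(1) - phi_22 rho(2)]
    numerator   = -0.6925 - (-0.369574)(0.3888) - (0.214841)(-0.4707) = -0.44768371
    denominator = 1 - (-0.369574)(-0.4707) - (0.214841)(0.3888) = 0.7425111
  phi_33 = -0.44768371 / 0.7425111 = -0.6029.
Therefore phi_{33} = -0.6029.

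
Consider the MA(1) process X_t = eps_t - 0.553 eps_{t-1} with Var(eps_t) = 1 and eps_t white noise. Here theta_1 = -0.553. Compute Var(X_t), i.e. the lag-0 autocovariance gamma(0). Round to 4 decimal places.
\gamma(0) = 1.3058

For an MA(q) process X_t = eps_t + sum_i theta_i eps_{t-i} with
Var(eps_t) = sigma^2, the variance is
  gamma(0) = sigma^2 * (1 + sum_i theta_i^2).
  sum_i theta_i^2 = (-0.553)^2 = 0.305809.
  gamma(0) = 1 * (1 + 0.305809) = 1 * 1.305809 = 1.305809, which rounds to 1.3058.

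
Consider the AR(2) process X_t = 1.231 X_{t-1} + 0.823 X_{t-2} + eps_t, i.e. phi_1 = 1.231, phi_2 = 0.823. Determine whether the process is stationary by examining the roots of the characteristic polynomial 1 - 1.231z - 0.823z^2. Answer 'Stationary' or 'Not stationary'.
\text{Not stationary}

The AR(p) characteristic polynomial is P(z) = 1 - 1.231z - 0.823z^2.
Stationarity requires all roots to lie outside the unit circle, i.e. |z| > 1 for every root.
Set 1 + (-1.231) z + (-0.823) z^2 = 0, i.e. a z^2 + b z + c = 0 with a = -0.823, b = -1.231, c = 1.
Discriminant D = b^2 - 4ac = (-1.231)^2 - 4*(-0.823)*1 = 1.515361 - (-3.292) = 4.807361.
D >= 0, so the roots are real: z = (-b +/- sqrt(D)) / (2a) = (1.231 +/- 2.192569) / (-1.646).
  z_1 = (1.231 + 2.192569) / (-1.646) = -2.0799,   |z_1| = 2.0799.
  z_2 = (1.231 - 2.192569) / (-1.646) = 0.5842,   |z_2| = 0.5842.
Moduli of all roots: 2.0799, 0.5842.
All moduli strictly greater than 1? No.
Verdict: Not stationary.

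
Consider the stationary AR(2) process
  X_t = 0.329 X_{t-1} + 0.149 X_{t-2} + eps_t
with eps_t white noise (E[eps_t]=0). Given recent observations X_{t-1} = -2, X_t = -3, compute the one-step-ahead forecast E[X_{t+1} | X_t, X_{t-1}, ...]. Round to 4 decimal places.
E[X_{t+1} \mid \mathcal F_t] = -1.2850

For an AR(p) model X_t = c + sum_i phi_i X_{t-i} + eps_t, the
one-step-ahead conditional mean is
  E[X_{t+1} | X_t, ...] = c + sum_i phi_i X_{t+1-i}.
Substitute known values:
  E[X_{t+1} | ...] = (0.329) * (-3) + (0.149) * (-2)
                   = -1.2850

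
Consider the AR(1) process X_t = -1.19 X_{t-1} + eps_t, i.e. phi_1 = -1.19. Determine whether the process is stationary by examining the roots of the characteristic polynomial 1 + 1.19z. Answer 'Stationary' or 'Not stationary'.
\text{Not stationary}

The AR(p) characteristic polynomial is P(z) = 1 + 1.19z.
Stationarity requires all roots to lie outside the unit circle, i.e. |z| > 1 for every root.
This is linear in z: 1 + (1.19) z = 0  =>  z = -1/(1.19) = -0.840336,  |z| = 0.840336.
Moduli of all roots: 0.8403.
All moduli strictly greater than 1? No.
Verdict: Not stationary.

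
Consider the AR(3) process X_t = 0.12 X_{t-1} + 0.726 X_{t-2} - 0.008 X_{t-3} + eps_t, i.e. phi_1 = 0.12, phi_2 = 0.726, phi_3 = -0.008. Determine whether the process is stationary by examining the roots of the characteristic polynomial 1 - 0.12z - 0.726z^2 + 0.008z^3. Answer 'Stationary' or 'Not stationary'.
\text{Stationary}

The AR(p) characteristic polynomial is P(z) = 1 - 0.12z - 0.726z^2 + 0.008z^3.
Stationarity requires all roots to lie outside the unit circle, i.e. |z| > 1 for every root.
Degree 3: look for a simple real root z0 first, then factor out (1 - z/z0) and solve the remaining quadratic.
Testing z0 = -1.25: P(-1.25) = 1 + (-0.12)(-1.25) + (-0.726)(-1.25)^2 + (0.008)(-1.25)^3
  = 1 + (0.15) + (-1.134375) + (-0.015625) = 0.  So z_0 = -1.25 is a root, |z_0| = 1.25.
Divide out the factor (1 + 0.8 z) = (1 - z/z0) (since 1/z0 = -0.8):
  P(z) = (1 + 0.8 z)(1 + (-0.92) z + (0.01) z^2)
  [check: z-coef -0.92 - (-0.8) = -0.12; z^2-coef 0.01 - (-0.8)(-0.92) = -0.726; z^3-coef -(-0.8)(0.01) = 0.008.]
Remaining roots from the quadratic factor 1 + (-0.92) z + (0.01) z^2:
  Set 1 + (-0.92) z + (0.01) z^2 = 0, i.e. a z^2 + b z + c = 0 with a = 0.01, b = -0.92, c = 1.
  Discriminant D = b^2 - 4ac = (-0.92)^2 - 4*(0.01)*1 = 0.8464 - (0.04) = 0.8064.
  D >= 0, so the roots are real: z = (-b +/- sqrt(D)) / (2a) = (0.92 +/- 0.897998) / (0.02).
    z_1 = (0.92 + 0.897998) / (0.02) = 90.8999,   |z_1| = 90.8999.
    z_2 = (0.92 - 0.897998) / (0.02) = 1.1001,   |z_2| = 1.1001.
Moduli of all roots: 1.2500, 90.8999, 1.1001.
All moduli strictly greater than 1? Yes.
Verdict: Stationary.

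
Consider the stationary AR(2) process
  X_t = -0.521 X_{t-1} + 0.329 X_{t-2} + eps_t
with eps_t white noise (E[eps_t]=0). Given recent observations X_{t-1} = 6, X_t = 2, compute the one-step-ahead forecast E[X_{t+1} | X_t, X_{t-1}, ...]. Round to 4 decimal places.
E[X_{t+1} \mid \mathcal F_t] = 0.9320

For an AR(p) model X_t = c + sum_i phi_i X_{t-i} + eps_t, the
one-step-ahead conditional mean is
  E[X_{t+1} | X_t, ...] = c + sum_i phi_i X_{t+1-i}.
Substitute known values:
  E[X_{t+1} | ...] = (-0.521) * (2) + (0.329) * (6)
                   = 0.9320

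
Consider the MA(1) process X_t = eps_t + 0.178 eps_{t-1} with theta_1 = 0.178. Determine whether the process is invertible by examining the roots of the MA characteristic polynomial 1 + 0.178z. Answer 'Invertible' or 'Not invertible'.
\text{Invertible}

The MA(q) characteristic polynomial is P(z) = 1 + 0.178z.
Invertibility requires all roots to lie outside the unit circle, i.e. |z| > 1 for every root.
This is linear in z: 1 + (0.178) z = 0  =>  z = -1/(0.178) = -5.617978,  |z| = 5.617978.
Moduli of all roots: 5.6180.
All moduli strictly greater than 1? Yes.
Verdict: Invertible.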